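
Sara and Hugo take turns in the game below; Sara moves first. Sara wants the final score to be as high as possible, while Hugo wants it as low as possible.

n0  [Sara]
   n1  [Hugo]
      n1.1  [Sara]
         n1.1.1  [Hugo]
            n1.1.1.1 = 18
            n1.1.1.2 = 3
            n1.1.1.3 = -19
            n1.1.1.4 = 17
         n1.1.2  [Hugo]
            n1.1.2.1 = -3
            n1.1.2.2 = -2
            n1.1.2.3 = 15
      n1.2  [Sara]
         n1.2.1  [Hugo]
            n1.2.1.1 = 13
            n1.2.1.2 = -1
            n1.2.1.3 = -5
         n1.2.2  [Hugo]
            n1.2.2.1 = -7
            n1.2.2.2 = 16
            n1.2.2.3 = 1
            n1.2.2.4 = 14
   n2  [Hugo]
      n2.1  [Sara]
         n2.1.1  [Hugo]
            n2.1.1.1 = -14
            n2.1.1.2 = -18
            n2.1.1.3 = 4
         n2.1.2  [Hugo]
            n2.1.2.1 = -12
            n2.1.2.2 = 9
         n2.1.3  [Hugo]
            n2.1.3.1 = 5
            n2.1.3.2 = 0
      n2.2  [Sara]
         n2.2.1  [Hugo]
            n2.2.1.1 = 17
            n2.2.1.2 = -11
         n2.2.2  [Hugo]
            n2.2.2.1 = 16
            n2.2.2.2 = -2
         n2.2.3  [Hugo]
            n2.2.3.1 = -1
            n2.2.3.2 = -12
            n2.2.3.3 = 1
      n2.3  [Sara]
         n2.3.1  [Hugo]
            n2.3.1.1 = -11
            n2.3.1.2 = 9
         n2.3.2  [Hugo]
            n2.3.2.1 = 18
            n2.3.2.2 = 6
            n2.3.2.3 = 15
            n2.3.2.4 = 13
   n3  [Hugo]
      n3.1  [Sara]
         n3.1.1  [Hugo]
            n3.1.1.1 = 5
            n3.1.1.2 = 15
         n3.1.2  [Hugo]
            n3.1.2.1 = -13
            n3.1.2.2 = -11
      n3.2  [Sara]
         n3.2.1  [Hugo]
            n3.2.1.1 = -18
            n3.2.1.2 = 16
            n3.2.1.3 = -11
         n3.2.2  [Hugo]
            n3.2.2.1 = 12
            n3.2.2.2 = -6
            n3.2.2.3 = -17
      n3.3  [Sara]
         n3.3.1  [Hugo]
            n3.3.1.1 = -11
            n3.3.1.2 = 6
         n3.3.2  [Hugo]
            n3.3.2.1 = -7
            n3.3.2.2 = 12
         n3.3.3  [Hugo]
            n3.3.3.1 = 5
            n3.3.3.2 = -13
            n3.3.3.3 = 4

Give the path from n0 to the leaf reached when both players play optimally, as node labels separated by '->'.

n0 -> n2 -> n2.2 -> n2.2.2 -> n2.2.2.2

n1.1.1 (Hugo): min(18, 3, -19, 17) = -19
n1.1.2 (Hugo): min(-3, -2, 15) = -3
n1.1 (Sara): max(-19, -3) = -3
n1.2.1 (Hugo): min(13, -1, -5) = -5
n1.2.2 (Hugo): min(-7, 16, 1, 14) = -7
n1.2 (Sara): max(-5, -7) = -5
n1 (Hugo): min(-3, -5) = -5
n2.1.1 (Hugo): min(-14, -18, 4) = -18
n2.1.2 (Hugo): min(-12, 9) = -12
n2.1.3 (Hugo): min(5, 0) = 0
n2.1 (Sara): max(-18, -12, 0) = 0
n2.2.1 (Hugo): min(17, -11) = -11
n2.2.2 (Hugo): min(16, -2) = -2
n2.2.3 (Hugo): min(-1, -12, 1) = -12
n2.2 (Sara): max(-11, -2, -12) = -2
n2.3.1 (Hugo): min(-11, 9) = -11
n2.3.2 (Hugo): min(18, 6, 15, 13) = 6
n2.3 (Sara): max(-11, 6) = 6
n2 (Hugo): min(0, -2, 6) = -2
n3.1.1 (Hugo): min(5, 15) = 5
n3.1.2 (Hugo): min(-13, -11) = -13
n3.1 (Sara): max(5, -13) = 5
n3.2.1 (Hugo): min(-18, 16, -11) = -18
n3.2.2 (Hugo): min(12, -6, -17) = -17
n3.2 (Sara): max(-18, -17) = -17
n3.3.1 (Hugo): min(-11, 6) = -11
n3.3.2 (Hugo): min(-7, 12) = -7
n3.3.3 (Hugo): min(5, -13, 4) = -13
n3.3 (Sara): max(-11, -7, -13) = -7
n3 (Hugo): min(5, -17, -7) = -17
n0 (Sara): max(-5, -2, -17) = -2
At n0, Sara picks n2 (highest: -2).
At n2, Hugo picks n2.2 (lowest: -2).
At n2.2, Sara picks n2.2.2 (highest: -2).
At n2.2.2, Hugo picks n2.2.2.2 (lowest: -2).
Terminal value -2.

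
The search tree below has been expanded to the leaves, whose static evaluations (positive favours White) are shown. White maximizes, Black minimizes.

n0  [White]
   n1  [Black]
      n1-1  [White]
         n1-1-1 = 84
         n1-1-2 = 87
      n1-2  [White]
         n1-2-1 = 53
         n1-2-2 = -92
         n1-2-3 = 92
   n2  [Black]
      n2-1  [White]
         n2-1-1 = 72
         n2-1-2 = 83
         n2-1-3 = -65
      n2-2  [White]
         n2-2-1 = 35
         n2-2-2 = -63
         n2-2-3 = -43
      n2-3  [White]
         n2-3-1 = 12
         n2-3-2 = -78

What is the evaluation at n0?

n1-1 (White): max(84, 87) = 87
n1-2 (White): max(53, -92, 92) = 92
n1 (Black): min(87, 92) = 87
n2-1 (White): max(72, 83, -65) = 83
n2-2 (White): max(35, -63, -43) = 35
n2-3 (White): max(12, -78) = 12
n2 (Black): min(83, 35, 12) = 12
n0 (White): max(87, 12) = 87

87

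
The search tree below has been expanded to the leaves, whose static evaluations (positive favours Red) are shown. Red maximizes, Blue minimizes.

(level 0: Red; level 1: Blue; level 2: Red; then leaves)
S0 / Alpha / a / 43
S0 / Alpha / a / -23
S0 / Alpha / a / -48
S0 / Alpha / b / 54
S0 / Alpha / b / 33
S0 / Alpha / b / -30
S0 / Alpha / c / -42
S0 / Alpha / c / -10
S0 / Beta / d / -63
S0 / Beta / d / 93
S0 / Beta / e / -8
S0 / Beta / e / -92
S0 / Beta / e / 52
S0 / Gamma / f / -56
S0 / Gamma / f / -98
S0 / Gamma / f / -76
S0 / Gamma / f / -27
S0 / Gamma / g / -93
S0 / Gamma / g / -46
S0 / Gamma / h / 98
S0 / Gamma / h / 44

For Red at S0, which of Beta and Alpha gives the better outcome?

Beta

d (Red): max(-63, 93) = 93
e (Red): max(-8, -92, 52) = 52
Beta (Blue): min(93, 52) = 52
a (Red): max(43, -23, -48) = 43
b (Red): max(54, 33, -30) = 54
c (Red): max(-42, -10) = -10
Alpha (Blue): min(43, 54, -10) = -10
Red prefers the higher value; Beta=52, Alpha=-10. Beta is better since 52 > -10.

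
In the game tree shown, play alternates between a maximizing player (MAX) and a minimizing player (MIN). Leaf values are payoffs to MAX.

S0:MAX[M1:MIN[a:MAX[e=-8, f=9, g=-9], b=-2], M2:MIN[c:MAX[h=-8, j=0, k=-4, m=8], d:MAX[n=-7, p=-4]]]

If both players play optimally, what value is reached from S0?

a (MAX): max(-8, 9, -9) = 9
M1 (MIN): min(9, -2) = -2
c (MAX): max(-8, 0, -4, 8) = 8
d (MAX): max(-7, -4) = -4
M2 (MIN): min(8, -4) = -4
S0 (MAX): max(-2, -4) = -2

-2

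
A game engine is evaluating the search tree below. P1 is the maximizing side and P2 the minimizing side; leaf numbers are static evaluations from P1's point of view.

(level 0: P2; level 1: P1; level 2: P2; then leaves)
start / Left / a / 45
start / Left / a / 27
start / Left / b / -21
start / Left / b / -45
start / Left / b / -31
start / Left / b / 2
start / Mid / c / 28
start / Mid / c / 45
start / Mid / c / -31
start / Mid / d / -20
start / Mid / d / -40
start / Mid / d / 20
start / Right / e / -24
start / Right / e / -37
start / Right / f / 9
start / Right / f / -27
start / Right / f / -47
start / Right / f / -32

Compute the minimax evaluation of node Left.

27

a (P2): min(45, 27) = 27
b (P2): min(-21, -45, -31, 2) = -45
Left (P1): max(27, -45) = 27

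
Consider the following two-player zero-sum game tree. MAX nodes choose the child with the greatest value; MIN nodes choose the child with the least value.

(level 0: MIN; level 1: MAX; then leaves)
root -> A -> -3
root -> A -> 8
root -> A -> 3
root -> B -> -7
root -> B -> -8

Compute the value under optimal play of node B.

B (MAX): max(-7, -8) = -7

-7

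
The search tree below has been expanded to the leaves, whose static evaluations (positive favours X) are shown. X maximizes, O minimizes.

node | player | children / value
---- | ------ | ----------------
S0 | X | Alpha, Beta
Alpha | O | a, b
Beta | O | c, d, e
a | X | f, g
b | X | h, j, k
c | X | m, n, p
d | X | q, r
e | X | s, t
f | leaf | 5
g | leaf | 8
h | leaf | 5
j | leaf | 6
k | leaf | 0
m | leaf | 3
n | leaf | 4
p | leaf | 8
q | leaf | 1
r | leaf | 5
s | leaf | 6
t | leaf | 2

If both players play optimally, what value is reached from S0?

6

a (X): max(5, 8) = 8
b (X): max(5, 6, 0) = 6
Alpha (O): min(8, 6) = 6
c (X): max(3, 4, 8) = 8
d (X): max(1, 5) = 5
e (X): max(6, 2) = 6
Beta (O): min(8, 5, 6) = 5
S0 (X): max(6, 5) = 6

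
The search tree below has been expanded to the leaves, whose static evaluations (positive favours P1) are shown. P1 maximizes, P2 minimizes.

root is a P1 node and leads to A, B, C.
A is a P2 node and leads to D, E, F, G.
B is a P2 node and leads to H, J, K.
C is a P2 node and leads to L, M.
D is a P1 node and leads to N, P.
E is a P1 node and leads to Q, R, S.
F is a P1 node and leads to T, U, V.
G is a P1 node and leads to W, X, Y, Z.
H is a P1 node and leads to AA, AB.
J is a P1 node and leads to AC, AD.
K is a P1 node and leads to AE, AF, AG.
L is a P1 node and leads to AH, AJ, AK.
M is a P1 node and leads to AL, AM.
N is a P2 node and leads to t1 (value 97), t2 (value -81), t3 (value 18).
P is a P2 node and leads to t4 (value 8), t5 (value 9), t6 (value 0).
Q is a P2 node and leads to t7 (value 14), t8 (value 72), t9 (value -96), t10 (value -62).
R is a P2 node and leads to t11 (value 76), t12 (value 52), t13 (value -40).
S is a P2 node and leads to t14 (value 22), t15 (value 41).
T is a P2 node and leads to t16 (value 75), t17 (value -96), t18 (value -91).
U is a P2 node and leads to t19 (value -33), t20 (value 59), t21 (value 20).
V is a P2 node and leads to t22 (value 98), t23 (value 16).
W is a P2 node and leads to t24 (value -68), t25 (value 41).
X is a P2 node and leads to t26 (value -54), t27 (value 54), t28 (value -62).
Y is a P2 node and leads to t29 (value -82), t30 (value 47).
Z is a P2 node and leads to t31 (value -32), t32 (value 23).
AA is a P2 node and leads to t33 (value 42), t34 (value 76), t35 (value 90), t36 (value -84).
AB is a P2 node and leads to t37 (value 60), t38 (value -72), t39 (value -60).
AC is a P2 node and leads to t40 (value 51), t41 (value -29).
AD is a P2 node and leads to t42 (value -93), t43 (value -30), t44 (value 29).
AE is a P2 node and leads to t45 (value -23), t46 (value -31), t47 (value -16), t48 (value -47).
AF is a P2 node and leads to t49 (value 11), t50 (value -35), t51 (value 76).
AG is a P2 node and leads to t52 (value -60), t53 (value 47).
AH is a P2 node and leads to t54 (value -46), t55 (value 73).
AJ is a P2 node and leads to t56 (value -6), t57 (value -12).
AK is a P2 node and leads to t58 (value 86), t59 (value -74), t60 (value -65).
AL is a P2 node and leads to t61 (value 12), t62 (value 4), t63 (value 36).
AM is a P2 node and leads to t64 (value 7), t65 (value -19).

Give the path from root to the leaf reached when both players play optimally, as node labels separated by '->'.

root -> C -> L -> AJ -> t57

N (P2): min(97, -81, 18) = -81
P (P2): min(8, 9, 0) = 0
D (P1): max(-81, 0) = 0
Q (P2): min(14, 72, -96, -62) = -96
R (P2): min(76, 52, -40) = -40
S (P2): min(22, 41) = 22
E (P1): max(-96, -40, 22) = 22
T (P2): min(75, -96, -91) = -96
U (P2): min(-33, 59, 20) = -33
V (P2): min(98, 16) = 16
F (P1): max(-96, -33, 16) = 16
W (P2): min(-68, 41) = -68
X (P2): min(-54, 54, -62) = -62
Y (P2): min(-82, 47) = -82
Z (P2): min(-32, 23) = -32
G (P1): max(-68, -62, -82, -32) = -32
A (P2): min(0, 22, 16, -32) = -32
AA (P2): min(42, 76, 90, -84) = -84
AB (P2): min(60, -72, -60) = -72
H (P1): max(-84, -72) = -72
AC (P2): min(51, -29) = -29
AD (P2): min(-93, -30, 29) = -93
J (P1): max(-29, -93) = -29
AE (P2): min(-23, -31, -16, -47) = -47
AF (P2): min(11, -35, 76) = -35
AG (P2): min(-60, 47) = -60
K (P1): max(-47, -35, -60) = -35
B (P2): min(-72, -29, -35) = -72
AH (P2): min(-46, 73) = -46
AJ (P2): min(-6, -12) = -12
AK (P2): min(86, -74, -65) = -74
L (P1): max(-46, -12, -74) = -12
AL (P2): min(12, 4, 36) = 4
AM (P2): min(7, -19) = -19
M (P1): max(4, -19) = 4
C (P2): min(-12, 4) = -12
root (P1): max(-32, -72, -12) = -12
At root, P1 picks C (highest: -12).
At C, P2 picks L (lowest: -12).
At L, P1 picks AJ (highest: -12).
At AJ, P2 picks t57 (lowest: -12).
Terminal value -12.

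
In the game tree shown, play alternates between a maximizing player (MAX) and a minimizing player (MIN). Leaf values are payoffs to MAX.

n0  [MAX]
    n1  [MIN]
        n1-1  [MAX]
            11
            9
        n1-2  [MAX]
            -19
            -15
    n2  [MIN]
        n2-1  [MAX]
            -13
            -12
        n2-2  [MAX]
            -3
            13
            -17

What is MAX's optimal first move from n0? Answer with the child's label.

n1-1 (MAX): max(11, 9) = 11
n1-2 (MAX): max(-19, -15) = -15
n1 (MIN): min(11, -15) = -15
n2-1 (MAX): max(-13, -12) = -12
n2-2 (MAX): max(-3, 13, -17) = 13
n2 (MIN): min(-12, 13) = -12
n0 (MAX): max(-15, -12) = -12
MAX at n0 wants the highest of {n1=-15, n2=-12}, so chooses n2.

n2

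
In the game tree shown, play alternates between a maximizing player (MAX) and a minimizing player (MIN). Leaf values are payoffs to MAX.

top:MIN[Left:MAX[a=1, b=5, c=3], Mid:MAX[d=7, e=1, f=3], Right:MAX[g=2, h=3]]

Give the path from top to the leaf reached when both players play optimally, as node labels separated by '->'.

top -> Right -> h

Left (MAX): max(1, 5, 3) = 5
Mid (MAX): max(7, 1, 3) = 7
Right (MAX): max(2, 3) = 3
top (MIN): min(5, 7, 3) = 3
At top, MIN picks Right (lowest: 3).
At Right, MAX picks h (highest: 3).
Terminal value 3.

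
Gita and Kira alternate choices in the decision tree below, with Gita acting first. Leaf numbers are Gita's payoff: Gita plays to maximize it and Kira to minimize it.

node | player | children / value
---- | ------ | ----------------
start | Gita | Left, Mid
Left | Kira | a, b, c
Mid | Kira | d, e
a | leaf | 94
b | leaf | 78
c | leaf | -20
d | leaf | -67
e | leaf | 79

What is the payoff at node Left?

-20

Left (Kira): min(94, 78, -20) = -20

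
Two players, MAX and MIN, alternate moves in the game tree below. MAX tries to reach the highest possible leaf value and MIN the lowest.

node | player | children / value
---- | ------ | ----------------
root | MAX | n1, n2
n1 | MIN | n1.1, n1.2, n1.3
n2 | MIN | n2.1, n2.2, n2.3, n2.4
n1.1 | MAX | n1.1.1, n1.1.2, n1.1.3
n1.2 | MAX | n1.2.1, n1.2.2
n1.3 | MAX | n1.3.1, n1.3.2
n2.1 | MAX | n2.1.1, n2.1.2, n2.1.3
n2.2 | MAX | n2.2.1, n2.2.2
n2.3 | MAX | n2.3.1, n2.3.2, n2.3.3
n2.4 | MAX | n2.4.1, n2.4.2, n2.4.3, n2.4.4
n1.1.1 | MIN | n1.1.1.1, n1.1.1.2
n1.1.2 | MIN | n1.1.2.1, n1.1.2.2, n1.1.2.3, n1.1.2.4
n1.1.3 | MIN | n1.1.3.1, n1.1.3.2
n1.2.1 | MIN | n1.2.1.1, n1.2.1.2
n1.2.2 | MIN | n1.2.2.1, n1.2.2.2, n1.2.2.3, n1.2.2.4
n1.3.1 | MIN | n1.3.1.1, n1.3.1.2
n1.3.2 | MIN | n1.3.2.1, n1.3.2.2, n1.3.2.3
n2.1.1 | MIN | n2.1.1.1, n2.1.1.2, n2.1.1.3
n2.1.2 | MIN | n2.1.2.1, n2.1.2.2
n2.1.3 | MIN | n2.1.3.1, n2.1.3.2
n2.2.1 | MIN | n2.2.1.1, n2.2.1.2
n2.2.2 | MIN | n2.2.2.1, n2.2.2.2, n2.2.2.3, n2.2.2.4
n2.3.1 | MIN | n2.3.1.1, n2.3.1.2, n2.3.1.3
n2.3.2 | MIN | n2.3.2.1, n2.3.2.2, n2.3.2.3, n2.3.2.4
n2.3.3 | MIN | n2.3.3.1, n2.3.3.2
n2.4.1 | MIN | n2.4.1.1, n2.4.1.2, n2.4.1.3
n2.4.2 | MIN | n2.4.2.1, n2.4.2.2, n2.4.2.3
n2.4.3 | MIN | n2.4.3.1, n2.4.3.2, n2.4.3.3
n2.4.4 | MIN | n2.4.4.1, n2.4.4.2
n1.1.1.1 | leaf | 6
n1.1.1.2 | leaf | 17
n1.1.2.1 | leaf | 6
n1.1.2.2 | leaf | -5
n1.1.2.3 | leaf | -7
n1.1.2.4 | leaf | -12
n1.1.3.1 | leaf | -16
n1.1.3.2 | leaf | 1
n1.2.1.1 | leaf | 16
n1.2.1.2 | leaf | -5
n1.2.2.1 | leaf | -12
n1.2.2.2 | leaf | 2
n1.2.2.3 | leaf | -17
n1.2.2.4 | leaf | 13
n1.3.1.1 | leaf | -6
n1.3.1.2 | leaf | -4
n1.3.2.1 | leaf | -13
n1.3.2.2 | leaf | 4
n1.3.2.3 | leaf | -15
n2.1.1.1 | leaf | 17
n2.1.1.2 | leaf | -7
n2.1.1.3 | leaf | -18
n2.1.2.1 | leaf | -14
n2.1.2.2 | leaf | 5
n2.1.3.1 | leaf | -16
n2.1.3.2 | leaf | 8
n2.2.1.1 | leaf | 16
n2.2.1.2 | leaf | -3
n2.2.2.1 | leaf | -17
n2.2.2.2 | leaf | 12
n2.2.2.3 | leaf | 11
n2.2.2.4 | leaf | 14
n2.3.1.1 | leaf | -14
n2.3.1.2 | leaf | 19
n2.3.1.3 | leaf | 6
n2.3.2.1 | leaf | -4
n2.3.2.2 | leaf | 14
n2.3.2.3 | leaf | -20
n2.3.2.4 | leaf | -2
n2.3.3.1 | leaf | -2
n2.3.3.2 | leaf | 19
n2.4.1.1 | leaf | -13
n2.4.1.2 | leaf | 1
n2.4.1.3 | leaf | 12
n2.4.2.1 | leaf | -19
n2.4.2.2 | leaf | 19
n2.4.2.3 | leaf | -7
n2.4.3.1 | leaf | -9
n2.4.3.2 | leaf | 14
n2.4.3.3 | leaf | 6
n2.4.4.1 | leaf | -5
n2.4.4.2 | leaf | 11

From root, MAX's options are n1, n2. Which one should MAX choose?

n1

n1.1.1 (MIN): min(6, 17) = 6
n1.1.2 (MIN): min(6, -5, -7, -12) = -12
n1.1.3 (MIN): min(-16, 1) = -16
n1.1 (MAX): max(6, -12, -16) = 6
n1.2.1 (MIN): min(16, -5) = -5
n1.2.2 (MIN): min(-12, 2, -17, 13) = -17
n1.2 (MAX): max(-5, -17) = -5
n1.3.1 (MIN): min(-6, -4) = -6
n1.3.2 (MIN): min(-13, 4, -15) = -15
n1.3 (MAX): max(-6, -15) = -6
n1 (MIN): min(6, -5, -6) = -6
n2.1.1 (MIN): min(17, -7, -18) = -18
n2.1.2 (MIN): min(-14, 5) = -14
n2.1.3 (MIN): min(-16, 8) = -16
n2.1 (MAX): max(-18, -14, -16) = -14
n2.2.1 (MIN): min(16, -3) = -3
n2.2.2 (MIN): min(-17, 12, 11, 14) = -17
n2.2 (MAX): max(-3, -17) = -3
n2.3.1 (MIN): min(-14, 19, 6) = -14
n2.3.2 (MIN): min(-4, 14, -20, -2) = -20
n2.3.3 (MIN): min(-2, 19) = -2
n2.3 (MAX): max(-14, -20, -2) = -2
n2.4.1 (MIN): min(-13, 1, 12) = -13
n2.4.2 (MIN): min(-19, 19, -7) = -19
n2.4.3 (MIN): min(-9, 14, 6) = -9
n2.4.4 (MIN): min(-5, 11) = -5
n2.4 (MAX): max(-13, -19, -9, -5) = -5
n2 (MIN): min(-14, -3, -2, -5) = -14
root (MAX): max(-6, -14) = -6
MAX at root wants the highest of {n1=-6, n2=-14}, so chooses n1.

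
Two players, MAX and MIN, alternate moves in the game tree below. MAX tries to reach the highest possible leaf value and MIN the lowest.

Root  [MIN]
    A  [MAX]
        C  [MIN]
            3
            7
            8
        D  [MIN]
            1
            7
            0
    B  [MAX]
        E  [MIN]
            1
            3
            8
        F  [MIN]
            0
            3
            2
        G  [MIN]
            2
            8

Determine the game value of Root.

2

C (MIN): min(3, 7, 8) = 3
D (MIN): min(1, 7, 0) = 0
A (MAX): max(3, 0) = 3
E (MIN): min(1, 3, 8) = 1
F (MIN): min(0, 3, 2) = 0
G (MIN): min(2, 8) = 2
B (MAX): max(1, 0, 2) = 2
Root (MIN): min(3, 2) = 2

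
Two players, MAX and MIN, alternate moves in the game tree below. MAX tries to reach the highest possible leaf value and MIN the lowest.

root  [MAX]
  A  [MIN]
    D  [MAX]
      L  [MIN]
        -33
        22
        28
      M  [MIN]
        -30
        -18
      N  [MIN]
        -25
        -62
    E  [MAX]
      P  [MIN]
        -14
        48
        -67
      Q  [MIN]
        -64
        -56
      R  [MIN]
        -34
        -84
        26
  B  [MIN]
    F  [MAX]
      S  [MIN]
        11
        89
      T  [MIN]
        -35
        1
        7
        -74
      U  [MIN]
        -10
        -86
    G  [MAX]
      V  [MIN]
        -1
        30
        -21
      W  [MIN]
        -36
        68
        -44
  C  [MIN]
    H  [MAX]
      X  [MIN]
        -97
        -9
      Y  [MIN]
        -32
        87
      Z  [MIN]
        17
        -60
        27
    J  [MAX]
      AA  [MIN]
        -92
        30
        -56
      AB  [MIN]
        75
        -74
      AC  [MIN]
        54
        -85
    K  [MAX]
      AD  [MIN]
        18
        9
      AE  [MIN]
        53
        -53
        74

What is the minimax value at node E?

-64

P (MIN): min(-14, 48, -67) = -67
Q (MIN): min(-64, -56) = -64
R (MIN): min(-34, -84, 26) = -84
E (MAX): max(-67, -64, -84) = -64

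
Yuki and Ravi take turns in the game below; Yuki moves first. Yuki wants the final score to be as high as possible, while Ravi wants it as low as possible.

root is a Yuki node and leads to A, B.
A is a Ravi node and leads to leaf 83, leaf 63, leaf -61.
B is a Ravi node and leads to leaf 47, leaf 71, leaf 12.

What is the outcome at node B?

B (Ravi): min(47, 71, 12) = 12

12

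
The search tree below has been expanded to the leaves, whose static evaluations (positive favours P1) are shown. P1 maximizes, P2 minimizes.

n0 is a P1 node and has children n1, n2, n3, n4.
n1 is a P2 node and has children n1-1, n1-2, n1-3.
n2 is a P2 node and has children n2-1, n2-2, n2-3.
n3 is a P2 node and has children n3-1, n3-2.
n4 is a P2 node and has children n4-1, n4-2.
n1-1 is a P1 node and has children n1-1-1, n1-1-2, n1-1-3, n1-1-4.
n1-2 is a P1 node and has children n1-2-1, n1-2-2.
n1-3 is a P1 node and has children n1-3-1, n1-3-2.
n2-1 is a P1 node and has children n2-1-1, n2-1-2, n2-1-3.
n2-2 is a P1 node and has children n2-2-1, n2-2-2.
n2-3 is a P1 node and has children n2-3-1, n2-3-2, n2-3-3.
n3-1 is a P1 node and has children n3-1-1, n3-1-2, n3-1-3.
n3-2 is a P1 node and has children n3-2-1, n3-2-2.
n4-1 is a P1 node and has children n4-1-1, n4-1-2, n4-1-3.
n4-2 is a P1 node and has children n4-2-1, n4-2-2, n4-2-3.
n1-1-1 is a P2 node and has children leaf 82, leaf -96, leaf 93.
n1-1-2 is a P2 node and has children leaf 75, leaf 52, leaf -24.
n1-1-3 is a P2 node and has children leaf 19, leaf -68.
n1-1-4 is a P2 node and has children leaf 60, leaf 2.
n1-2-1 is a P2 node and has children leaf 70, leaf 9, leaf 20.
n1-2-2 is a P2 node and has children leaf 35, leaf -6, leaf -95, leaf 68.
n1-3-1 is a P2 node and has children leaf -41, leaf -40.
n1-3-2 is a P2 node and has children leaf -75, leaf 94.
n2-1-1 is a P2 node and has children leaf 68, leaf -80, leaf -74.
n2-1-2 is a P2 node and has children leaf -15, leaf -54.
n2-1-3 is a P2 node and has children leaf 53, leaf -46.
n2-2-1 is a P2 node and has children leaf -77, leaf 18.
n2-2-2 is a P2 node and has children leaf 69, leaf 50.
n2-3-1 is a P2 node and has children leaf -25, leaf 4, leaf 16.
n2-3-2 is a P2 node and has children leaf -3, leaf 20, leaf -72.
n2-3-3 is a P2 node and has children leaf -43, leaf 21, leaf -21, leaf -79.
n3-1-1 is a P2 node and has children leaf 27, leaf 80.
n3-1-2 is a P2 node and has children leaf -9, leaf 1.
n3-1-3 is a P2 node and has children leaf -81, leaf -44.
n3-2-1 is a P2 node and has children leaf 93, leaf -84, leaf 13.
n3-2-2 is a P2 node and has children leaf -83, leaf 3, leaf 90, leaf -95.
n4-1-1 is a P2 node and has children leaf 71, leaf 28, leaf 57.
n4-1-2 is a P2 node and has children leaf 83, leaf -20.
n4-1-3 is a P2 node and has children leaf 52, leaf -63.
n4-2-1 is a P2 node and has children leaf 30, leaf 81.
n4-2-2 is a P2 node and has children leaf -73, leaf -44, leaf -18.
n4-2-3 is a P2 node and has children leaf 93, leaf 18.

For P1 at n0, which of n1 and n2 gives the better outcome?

n1

n1-1-1 (P2): min(82, -96, 93) = -96
n1-1-2 (P2): min(75, 52, -24) = -24
n1-1-3 (P2): min(19, -68) = -68
n1-1-4 (P2): min(60, 2) = 2
n1-1 (P1): max(-96, -24, -68, 2) = 2
n1-2-1 (P2): min(70, 9, 20) = 9
n1-2-2 (P2): min(35, -6, -95, 68) = -95
n1-2 (P1): max(9, -95) = 9
n1-3-1 (P2): min(-41, -40) = -41
n1-3-2 (P2): min(-75, 94) = -75
n1-3 (P1): max(-41, -75) = -41
n1 (P2): min(2, 9, -41) = -41
n2-1-1 (P2): min(68, -80, -74) = -80
n2-1-2 (P2): min(-15, -54) = -54
n2-1-3 (P2): min(53, -46) = -46
n2-1 (P1): max(-80, -54, -46) = -46
n2-2-1 (P2): min(-77, 18) = -77
n2-2-2 (P2): min(69, 50) = 50
n2-2 (P1): max(-77, 50) = 50
n2-3-1 (P2): min(-25, 4, 16) = -25
n2-3-2 (P2): min(-3, 20, -72) = -72
n2-3-3 (P2): min(-43, 21, -21, -79) = -79
n2-3 (P1): max(-25, -72, -79) = -25
n2 (P2): min(-46, 50, -25) = -46
P1 prefers the higher value; n1=-41, n2=-46. n1 is better since -41 > -46.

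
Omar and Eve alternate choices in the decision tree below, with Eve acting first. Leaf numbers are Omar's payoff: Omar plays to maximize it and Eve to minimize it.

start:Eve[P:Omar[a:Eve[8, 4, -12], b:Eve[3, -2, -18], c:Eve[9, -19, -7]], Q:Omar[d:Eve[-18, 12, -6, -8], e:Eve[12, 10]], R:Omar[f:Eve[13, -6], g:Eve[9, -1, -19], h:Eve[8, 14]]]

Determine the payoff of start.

a (Eve): min(8, 4, -12) = -12
b (Eve): min(3, -2, -18) = -18
c (Eve): min(9, -19, -7) = -19
P (Omar): max(-12, -18, -19) = -12
d (Eve): min(-18, 12, -6, -8) = -18
e (Eve): min(12, 10) = 10
Q (Omar): max(-18, 10) = 10
f (Eve): min(13, -6) = -6
g (Eve): min(9, -1, -19) = -19
h (Eve): min(8, 14) = 8
R (Omar): max(-6, -19, 8) = 8
start (Eve): min(-12, 10, 8) = -12

-12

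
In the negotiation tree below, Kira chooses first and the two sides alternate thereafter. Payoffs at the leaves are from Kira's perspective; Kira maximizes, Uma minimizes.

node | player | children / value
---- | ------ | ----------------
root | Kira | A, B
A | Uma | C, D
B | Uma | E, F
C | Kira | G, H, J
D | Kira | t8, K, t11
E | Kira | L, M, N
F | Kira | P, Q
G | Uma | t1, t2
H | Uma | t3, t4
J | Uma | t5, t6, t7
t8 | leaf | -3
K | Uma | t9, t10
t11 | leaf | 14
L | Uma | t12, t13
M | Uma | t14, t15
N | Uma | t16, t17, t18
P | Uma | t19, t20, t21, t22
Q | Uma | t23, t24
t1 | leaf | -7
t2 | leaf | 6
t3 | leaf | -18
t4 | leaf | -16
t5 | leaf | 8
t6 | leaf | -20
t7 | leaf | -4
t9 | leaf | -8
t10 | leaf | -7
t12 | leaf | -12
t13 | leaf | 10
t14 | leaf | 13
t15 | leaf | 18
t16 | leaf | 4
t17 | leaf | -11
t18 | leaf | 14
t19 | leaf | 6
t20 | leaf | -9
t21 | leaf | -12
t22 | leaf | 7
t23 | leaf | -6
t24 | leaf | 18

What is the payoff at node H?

-18

H (Uma): min(-18, -16) = -18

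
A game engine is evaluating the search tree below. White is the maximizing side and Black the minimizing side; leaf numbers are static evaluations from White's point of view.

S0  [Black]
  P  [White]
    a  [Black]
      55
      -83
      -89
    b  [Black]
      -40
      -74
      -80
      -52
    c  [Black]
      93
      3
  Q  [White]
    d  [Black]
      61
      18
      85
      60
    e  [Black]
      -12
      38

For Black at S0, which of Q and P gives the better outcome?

P

d (Black): min(61, 18, 85, 60) = 18
e (Black): min(-12, 38) = -12
Q (White): max(18, -12) = 18
a (Black): min(55, -83, -89) = -89
b (Black): min(-40, -74, -80, -52) = -80
c (Black): min(93, 3) = 3
P (White): max(-89, -80, 3) = 3
Black prefers the lower value; Q=18, P=3. P is better since 3 < 18.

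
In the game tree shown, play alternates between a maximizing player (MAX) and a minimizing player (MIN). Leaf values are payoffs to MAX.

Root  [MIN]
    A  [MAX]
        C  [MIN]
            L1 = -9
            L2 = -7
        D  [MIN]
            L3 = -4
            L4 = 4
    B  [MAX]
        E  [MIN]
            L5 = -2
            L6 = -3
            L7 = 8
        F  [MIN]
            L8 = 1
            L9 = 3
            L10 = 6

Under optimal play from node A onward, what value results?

C (MIN): min(-9, -7) = -9
D (MIN): min(-4, 4) = -4
A (MAX): max(-9, -4) = -4

-4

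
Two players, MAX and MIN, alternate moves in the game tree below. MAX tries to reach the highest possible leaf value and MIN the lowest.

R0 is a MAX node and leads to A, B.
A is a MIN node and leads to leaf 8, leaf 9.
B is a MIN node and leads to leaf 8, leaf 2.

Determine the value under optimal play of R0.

A (MIN): min(8, 9) = 8
B (MIN): min(8, 2) = 2
R0 (MAX): max(8, 2) = 8

8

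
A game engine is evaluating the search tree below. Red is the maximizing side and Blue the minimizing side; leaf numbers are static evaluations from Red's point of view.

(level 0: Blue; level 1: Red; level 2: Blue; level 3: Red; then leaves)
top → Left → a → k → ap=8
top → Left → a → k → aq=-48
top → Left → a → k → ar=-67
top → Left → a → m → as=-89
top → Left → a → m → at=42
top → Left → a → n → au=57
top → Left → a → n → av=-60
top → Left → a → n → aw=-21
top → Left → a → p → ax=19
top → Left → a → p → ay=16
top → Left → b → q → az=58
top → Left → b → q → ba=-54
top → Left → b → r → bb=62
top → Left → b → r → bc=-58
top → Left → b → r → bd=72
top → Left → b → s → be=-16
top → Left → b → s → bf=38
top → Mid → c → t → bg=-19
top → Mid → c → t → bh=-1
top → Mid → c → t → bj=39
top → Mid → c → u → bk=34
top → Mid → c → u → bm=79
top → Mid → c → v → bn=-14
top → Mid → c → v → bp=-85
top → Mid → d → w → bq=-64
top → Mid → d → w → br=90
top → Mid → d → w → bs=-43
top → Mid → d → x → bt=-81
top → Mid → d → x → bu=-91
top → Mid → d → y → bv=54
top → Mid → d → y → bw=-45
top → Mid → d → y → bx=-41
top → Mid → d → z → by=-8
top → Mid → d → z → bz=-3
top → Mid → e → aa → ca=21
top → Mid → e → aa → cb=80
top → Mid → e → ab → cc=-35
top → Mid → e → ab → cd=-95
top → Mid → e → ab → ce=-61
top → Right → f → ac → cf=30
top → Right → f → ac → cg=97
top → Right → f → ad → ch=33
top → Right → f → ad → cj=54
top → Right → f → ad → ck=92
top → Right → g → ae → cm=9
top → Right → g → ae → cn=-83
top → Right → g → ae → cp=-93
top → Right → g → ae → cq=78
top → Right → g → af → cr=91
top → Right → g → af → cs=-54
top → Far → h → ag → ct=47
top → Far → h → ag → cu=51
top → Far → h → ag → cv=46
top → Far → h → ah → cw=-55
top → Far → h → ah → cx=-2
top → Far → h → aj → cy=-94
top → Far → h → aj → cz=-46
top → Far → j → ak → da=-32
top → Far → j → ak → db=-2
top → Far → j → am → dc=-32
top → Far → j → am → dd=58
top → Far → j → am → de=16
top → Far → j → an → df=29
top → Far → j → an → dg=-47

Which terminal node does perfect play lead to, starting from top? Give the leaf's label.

bn

k (Red): max(8, -48, -67) = 8
m (Red): max(-89, 42) = 42
n (Red): max(57, -60, -21) = 57
p (Red): max(19, 16) = 19
a (Blue): min(8, 42, 57, 19) = 8
q (Red): max(58, -54) = 58
r (Red): max(62, -58, 72) = 72
s (Red): max(-16, 38) = 38
b (Blue): min(58, 72, 38) = 38
Left (Red): max(8, 38) = 38
t (Red): max(-19, -1, 39) = 39
u (Red): max(34, 79) = 79
v (Red): max(-14, -85) = -14
c (Blue): min(39, 79, -14) = -14
w (Red): max(-64, 90, -43) = 90
x (Red): max(-81, -91) = -81
y (Red): max(54, -45, -41) = 54
z (Red): max(-8, -3) = -3
d (Blue): min(90, -81, 54, -3) = -81
aa (Red): max(21, 80) = 80
ab (Red): max(-35, -95, -61) = -35
e (Blue): min(80, -35) = -35
Mid (Red): max(-14, -81, -35) = -14
ac (Red): max(30, 97) = 97
ad (Red): max(33, 54, 92) = 92
f (Blue): min(97, 92) = 92
ae (Red): max(9, -83, -93, 78) = 78
af (Red): max(91, -54) = 91
g (Blue): min(78, 91) = 78
Right (Red): max(92, 78) = 92
ag (Red): max(47, 51, 46) = 51
ah (Red): max(-55, -2) = -2
aj (Red): max(-94, -46) = -46
h (Blue): min(51, -2, -46) = -46
ak (Red): max(-32, -2) = -2
am (Red): max(-32, 58, 16) = 58
an (Red): max(29, -47) = 29
j (Blue): min(-2, 58, 29) = -2
Far (Red): max(-46, -2) = -2
top (Blue): min(38, -14, 92, -2) = -14
At top, Blue picks Mid (lowest: -14).
At Mid, Red picks c (highest: -14).
At c, Blue picks v (lowest: -14).
At v, Red picks bn (highest: -14).
Terminal value -14.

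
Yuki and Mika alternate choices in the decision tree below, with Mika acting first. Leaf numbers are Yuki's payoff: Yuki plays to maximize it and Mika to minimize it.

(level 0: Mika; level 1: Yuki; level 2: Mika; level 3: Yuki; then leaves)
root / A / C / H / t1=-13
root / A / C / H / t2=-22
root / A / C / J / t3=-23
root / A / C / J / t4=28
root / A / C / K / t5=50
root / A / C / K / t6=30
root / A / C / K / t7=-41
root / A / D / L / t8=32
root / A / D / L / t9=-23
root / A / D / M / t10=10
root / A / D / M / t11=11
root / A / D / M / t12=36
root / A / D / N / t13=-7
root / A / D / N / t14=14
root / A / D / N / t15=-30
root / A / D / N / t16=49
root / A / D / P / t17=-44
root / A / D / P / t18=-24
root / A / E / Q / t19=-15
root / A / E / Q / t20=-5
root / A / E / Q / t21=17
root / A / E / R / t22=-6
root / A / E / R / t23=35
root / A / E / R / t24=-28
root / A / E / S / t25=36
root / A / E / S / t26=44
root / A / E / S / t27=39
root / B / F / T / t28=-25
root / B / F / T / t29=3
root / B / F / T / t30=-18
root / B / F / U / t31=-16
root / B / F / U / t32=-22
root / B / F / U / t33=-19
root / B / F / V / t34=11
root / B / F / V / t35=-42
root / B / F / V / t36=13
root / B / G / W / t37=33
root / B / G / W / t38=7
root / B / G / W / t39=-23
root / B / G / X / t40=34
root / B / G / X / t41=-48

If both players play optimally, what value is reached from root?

17

H (Yuki): max(-13, -22) = -13
J (Yuki): max(-23, 28) = 28
K (Yuki): max(50, 30, -41) = 50
C (Mika): min(-13, 28, 50) = -13
L (Yuki): max(32, -23) = 32
M (Yuki): max(10, 11, 36) = 36
N (Yuki): max(-7, 14, -30, 49) = 49
P (Yuki): max(-44, -24) = -24
D (Mika): min(32, 36, 49, -24) = -24
Q (Yuki): max(-15, -5, 17) = 17
R (Yuki): max(-6, 35, -28) = 35
S (Yuki): max(36, 44, 39) = 44
E (Mika): min(17, 35, 44) = 17
A (Yuki): max(-13, -24, 17) = 17
T (Yuki): max(-25, 3, -18) = 3
U (Yuki): max(-16, -22, -19) = -16
V (Yuki): max(11, -42, 13) = 13
F (Mika): min(3, -16, 13) = -16
W (Yuki): max(33, 7, -23) = 33
X (Yuki): max(34, -48) = 34
G (Mika): min(33, 34) = 33
B (Yuki): max(-16, 33) = 33
root (Mika): min(17, 33) = 17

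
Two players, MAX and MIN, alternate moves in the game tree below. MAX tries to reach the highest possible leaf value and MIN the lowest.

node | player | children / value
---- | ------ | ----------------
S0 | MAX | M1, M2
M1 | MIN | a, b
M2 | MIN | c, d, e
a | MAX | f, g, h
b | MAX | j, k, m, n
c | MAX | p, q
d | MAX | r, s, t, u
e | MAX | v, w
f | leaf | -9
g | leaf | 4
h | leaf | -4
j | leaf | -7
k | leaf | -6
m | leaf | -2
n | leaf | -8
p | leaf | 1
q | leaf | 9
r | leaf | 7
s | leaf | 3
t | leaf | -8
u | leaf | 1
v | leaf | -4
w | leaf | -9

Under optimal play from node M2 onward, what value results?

-4

c (MAX): max(1, 9) = 9
d (MAX): max(7, 3, -8, 1) = 7
e (MAX): max(-4, -9) = -4
M2 (MIN): min(9, 7, -4) = -4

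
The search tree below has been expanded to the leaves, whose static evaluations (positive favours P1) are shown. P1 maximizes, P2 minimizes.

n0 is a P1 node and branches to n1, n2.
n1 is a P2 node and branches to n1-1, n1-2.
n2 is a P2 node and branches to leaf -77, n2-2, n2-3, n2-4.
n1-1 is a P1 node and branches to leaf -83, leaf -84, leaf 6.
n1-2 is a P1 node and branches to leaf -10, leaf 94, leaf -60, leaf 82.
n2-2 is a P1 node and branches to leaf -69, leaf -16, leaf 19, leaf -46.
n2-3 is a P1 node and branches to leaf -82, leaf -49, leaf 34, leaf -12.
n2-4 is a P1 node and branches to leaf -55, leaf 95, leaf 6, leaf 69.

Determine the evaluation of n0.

n1-1 (P1): max(-83, -84, 6) = 6
n1-2 (P1): max(-10, 94, -60, 82) = 94
n1 (P2): min(6, 94) = 6
n2-2 (P1): max(-69, -16, 19, -46) = 19
n2-3 (P1): max(-82, -49, 34, -12) = 34
n2-4 (P1): max(-55, 95, 6, 69) = 95
n2 (P2): min(-77, 19, 34, 95) = -77
n0 (P1): max(6, -77) = 6

6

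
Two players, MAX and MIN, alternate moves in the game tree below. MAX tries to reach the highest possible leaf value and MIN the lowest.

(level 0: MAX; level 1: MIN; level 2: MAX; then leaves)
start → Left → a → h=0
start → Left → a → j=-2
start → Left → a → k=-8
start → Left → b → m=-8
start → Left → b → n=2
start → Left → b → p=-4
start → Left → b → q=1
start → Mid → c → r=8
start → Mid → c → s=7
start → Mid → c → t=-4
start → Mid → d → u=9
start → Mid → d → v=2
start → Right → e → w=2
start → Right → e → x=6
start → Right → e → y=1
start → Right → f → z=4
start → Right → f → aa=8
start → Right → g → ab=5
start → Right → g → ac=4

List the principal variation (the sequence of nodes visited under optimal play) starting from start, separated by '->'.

a (MAX): max(0, -2, -8) = 0
b (MAX): max(-8, 2, -4, 1) = 2
Left (MIN): min(0, 2) = 0
c (MAX): max(8, 7, -4) = 8
d (MAX): max(9, 2) = 9
Mid (MIN): min(8, 9) = 8
e (MAX): max(2, 6, 1) = 6
f (MAX): max(4, 8) = 8
g (MAX): max(5, 4) = 5
Right (MIN): min(6, 8, 5) = 5
start (MAX): max(0, 8, 5) = 8
At start, MAX picks Mid (highest: 8).
At Mid, MIN picks c (lowest: 8).
At c, MAX picks r (highest: 8).
Terminal value 8.

start -> Mid -> c -> r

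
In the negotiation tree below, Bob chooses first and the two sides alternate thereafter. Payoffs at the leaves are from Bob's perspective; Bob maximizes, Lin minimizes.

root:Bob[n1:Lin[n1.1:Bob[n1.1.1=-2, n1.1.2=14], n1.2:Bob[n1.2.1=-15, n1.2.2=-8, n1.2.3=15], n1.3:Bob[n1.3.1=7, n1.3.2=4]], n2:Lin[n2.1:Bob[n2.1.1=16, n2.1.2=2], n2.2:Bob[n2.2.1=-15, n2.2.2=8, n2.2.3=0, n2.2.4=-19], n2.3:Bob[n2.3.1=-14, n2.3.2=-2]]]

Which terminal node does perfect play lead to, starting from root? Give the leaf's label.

n1.3.1

n1.1 (Bob): max(-2, 14) = 14
n1.2 (Bob): max(-15, -8, 15) = 15
n1.3 (Bob): max(7, 4) = 7
n1 (Lin): min(14, 15, 7) = 7
n2.1 (Bob): max(16, 2) = 16
n2.2 (Bob): max(-15, 8, 0, -19) = 8
n2.3 (Bob): max(-14, -2) = -2
n2 (Lin): min(16, 8, -2) = -2
root (Bob): max(7, -2) = 7
At root, Bob picks n1 (highest: 7).
At n1, Lin picks n1.3 (lowest: 7).
At n1.3, Bob picks n1.3.1 (highest: 7).
Terminal value 7.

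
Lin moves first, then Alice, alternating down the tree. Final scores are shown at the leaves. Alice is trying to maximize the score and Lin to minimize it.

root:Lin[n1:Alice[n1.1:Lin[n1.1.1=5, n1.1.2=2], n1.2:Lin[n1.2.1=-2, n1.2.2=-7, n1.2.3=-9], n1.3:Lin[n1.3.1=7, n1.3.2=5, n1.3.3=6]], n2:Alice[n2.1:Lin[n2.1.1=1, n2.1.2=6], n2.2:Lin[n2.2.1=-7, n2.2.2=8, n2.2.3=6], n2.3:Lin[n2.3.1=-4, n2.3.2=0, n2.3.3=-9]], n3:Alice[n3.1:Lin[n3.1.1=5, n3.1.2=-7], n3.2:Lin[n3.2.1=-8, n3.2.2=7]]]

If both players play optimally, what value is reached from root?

n1.1 (Lin): min(5, 2) = 2
n1.2 (Lin): min(-2, -7, -9) = -9
n1.3 (Lin): min(7, 5, 6) = 5
n1 (Alice): max(2, -9, 5) = 5
n2.1 (Lin): min(1, 6) = 1
n2.2 (Lin): min(-7, 8, 6) = -7
n2.3 (Lin): min(-4, 0, -9) = -9
n2 (Alice): max(1, -7, -9) = 1
n3.1 (Lin): min(5, -7) = -7
n3.2 (Lin): min(-8, 7) = -8
n3 (Alice): max(-7, -8) = -7
root (Lin): min(5, 1, -7) = -7

-7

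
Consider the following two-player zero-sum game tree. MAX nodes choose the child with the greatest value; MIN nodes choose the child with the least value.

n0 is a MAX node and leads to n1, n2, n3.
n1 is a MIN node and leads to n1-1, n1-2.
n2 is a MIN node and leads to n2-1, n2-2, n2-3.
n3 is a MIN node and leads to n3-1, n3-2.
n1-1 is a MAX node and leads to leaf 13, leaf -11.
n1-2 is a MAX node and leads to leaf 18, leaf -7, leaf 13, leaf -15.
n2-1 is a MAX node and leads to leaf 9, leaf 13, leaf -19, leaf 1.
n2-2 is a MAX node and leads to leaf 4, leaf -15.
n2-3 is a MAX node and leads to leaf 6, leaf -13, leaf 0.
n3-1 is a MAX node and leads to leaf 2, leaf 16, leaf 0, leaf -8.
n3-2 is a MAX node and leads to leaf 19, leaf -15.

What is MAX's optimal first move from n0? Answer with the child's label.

n3

n1-1 (MAX): max(13, -11) = 13
n1-2 (MAX): max(18, -7, 13, -15) = 18
n1 (MIN): min(13, 18) = 13
n2-1 (MAX): max(9, 13, -19, 1) = 13
n2-2 (MAX): max(4, -15) = 4
n2-3 (MAX): max(6, -13, 0) = 6
n2 (MIN): min(13, 4, 6) = 4
n3-1 (MAX): max(2, 16, 0, -8) = 16
n3-2 (MAX): max(19, -15) = 19
n3 (MIN): min(16, 19) = 16
n0 (MAX): max(13, 4, 16) = 16
MAX at n0 wants the highest of {n1=13, n2=4, n3=16}, so chooses n3.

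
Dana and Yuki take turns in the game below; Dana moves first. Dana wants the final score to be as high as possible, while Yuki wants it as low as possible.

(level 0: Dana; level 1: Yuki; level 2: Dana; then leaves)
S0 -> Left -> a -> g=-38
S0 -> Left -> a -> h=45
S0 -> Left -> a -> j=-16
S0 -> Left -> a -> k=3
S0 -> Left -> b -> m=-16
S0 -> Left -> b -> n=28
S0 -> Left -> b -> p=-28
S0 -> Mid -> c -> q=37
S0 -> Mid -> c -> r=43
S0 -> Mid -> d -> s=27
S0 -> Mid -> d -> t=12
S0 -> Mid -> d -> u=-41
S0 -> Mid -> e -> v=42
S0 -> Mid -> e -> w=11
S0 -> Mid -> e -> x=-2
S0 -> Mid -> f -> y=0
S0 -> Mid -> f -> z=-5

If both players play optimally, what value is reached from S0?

a (Dana): max(-38, 45, -16, 3) = 45
b (Dana): max(-16, 28, -28) = 28
Left (Yuki): min(45, 28) = 28
c (Dana): max(37, 43) = 43
d (Dana): max(27, 12, -41) = 27
e (Dana): max(42, 11, -2) = 42
f (Dana): max(0, -5) = 0
Mid (Yuki): min(43, 27, 42, 0) = 0
S0 (Dana): max(28, 0) = 28

28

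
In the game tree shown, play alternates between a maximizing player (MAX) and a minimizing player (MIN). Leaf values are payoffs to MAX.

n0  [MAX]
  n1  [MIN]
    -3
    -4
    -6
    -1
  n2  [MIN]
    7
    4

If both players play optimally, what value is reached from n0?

4

n1 (MIN): min(-3, -4, -6, -1) = -6
n2 (MIN): min(7, 4) = 4
n0 (MAX): max(-6, 4) = 4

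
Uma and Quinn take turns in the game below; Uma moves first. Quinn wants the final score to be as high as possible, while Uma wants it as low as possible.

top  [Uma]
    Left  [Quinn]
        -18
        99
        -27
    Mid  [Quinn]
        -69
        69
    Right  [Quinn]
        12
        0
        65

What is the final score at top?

65

Left (Quinn): max(-18, 99, -27) = 99
Mid (Quinn): max(-69, 69) = 69
Right (Quinn): max(12, 0, 65) = 65
top (Uma): min(99, 69, 65) = 65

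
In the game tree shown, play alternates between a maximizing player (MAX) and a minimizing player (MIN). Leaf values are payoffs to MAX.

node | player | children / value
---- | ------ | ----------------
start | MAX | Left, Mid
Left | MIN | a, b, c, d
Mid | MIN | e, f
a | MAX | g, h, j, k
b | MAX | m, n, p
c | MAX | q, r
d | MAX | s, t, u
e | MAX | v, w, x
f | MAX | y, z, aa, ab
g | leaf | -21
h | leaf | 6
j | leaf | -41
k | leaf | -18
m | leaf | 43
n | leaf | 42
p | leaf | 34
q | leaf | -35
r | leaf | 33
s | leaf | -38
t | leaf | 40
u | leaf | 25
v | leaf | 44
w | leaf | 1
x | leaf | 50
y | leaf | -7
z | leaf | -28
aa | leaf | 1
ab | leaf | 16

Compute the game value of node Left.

6

a (MAX): max(-21, 6, -41, -18) = 6
b (MAX): max(43, 42, 34) = 43
c (MAX): max(-35, 33) = 33
d (MAX): max(-38, 40, 25) = 40
Left (MIN): min(6, 43, 33, 40) = 6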